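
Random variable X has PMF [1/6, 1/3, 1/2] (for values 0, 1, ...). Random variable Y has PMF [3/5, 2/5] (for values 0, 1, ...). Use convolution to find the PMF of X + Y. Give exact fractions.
P(X+Y=k) = Σ_i P(X=i)·P(Y=k-i) — a convolution of [1/6, 1/3, 1/2] and [3/5, 2/5]. P(X+Y=0) = (1/6)×(3/5) = 1/10; P(X+Y=1) = (1/6)×(2/5) + (1/3)×(3/5) = 1/15 + 1/5 = 4/15; P(X+Y=2) = (1/3)×(2/5) + (1/2)×(3/5) = 2/15 + 3/10 = 13/30; P(X+Y=3) = (1/2)×(2/5) = 1/5. PMF: [1/10, 4/15, 13/30, 1/5] (sums to 1 ✓)

[1/10, 4/15, 13/30, 1/5]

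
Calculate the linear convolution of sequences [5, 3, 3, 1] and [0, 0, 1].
y[0] = 5×0 = 0; y[1] = 5×0 + 3×0 = 0; y[2] = 5×1 + 3×0 + 3×0 = 5; y[3] = 3×1 + 3×0 + 1×0 = 3; y[4] = 3×1 + 1×0 = 3; y[5] = 1×1 = 1

[0, 0, 5, 3, 3, 1]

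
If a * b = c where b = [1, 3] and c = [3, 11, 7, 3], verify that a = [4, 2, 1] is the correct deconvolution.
Forward-compute [4, 2, 1] * [1, 3]: c[0] = 4×1 = 4; c[1] = 4×3 + 2×1 = 14; c[2] = 2×3 + 1×1 = 7; c[3] = 1×3 = 3 → [4, 14, 7, 3]. Does not match given c = [3, 11, 7, 3].

Not verified. [4, 2, 1] * [1, 3] = [4, 14, 7, 3], which differs from [3, 11, 7, 3] at index 0.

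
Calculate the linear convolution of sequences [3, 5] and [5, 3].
y[0] = 3×5 = 15; y[1] = 3×3 + 5×5 = 34; y[2] = 5×3 = 15

[15, 34, 15]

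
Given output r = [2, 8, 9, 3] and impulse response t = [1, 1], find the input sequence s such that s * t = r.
Deconvolve r=[2, 8, 9, 3] by t=[1, 1]. Since t[0]=1, solve forward: s[0] = r[0] / 1 = 2; s[1] = (r[1] - 2×1) / 1 = 6; s[2] = (r[2] - 6×1) / 1 = 3. So s = [2, 6, 3]. Check by forward convolution: r[0] = 2×1 = 2; r[1] = 2×1 + 6×1 = 8; r[2] = 6×1 + 3×1 = 9; r[3] = 3×1 = 3

[2, 6, 3]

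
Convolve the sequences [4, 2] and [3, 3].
y[0] = 4×3 = 12; y[1] = 4×3 + 2×3 = 18; y[2] = 2×3 = 6

[12, 18, 6]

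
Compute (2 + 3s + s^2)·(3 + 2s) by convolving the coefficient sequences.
Ascending coefficients: a = [2, 3, 1], b = [3, 2]. c[0] = 2×3 = 6; c[1] = 2×2 + 3×3 = 13; c[2] = 3×2 + 1×3 = 9; c[3] = 1×2 = 2. Result coefficients: [6, 13, 9, 2] → 6 + 13s + 9s^2 + 2s^3

6 + 13s + 9s^2 + 2s^3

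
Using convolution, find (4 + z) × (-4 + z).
Ascending coefficients: a = [4, 1], b = [-4, 1]. c[0] = 4×-4 = -16; c[1] = 4×1 + 1×-4 = 0; c[2] = 1×1 = 1. Result coefficients: [-16, 0, 1] → -16 + z^2

-16 + z^2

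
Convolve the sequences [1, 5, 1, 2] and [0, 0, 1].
y[0] = 1×0 = 0; y[1] = 1×0 + 5×0 = 0; y[2] = 1×1 + 5×0 + 1×0 = 1; y[3] = 5×1 + 1×0 + 2×0 = 5; y[4] = 1×1 + 2×0 = 1; y[5] = 2×1 = 2

[0, 0, 1, 5, 1, 2]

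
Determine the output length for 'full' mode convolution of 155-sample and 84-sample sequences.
Linear/full convolution length: m + n - 1 = 155 + 84 - 1 = 238

238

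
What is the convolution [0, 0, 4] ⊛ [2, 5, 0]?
y[0] = 0×2 = 0; y[1] = 0×5 + 0×2 = 0; y[2] = 0×0 + 0×5 + 4×2 = 8; y[3] = 0×0 + 4×5 = 20; y[4] = 4×0 = 0

[0, 0, 8, 20, 0]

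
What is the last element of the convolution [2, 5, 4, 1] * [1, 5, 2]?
Use y[k] = Σ_i a[i]·b[k-i] at k=5. y[5] = 1×2 = 2

2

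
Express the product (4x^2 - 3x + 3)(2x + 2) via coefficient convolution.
Ascending coefficients: a = [3, -3, 4], b = [2, 2]. c[0] = 3×2 = 6; c[1] = 3×2 + -3×2 = 0; c[2] = -3×2 + 4×2 = 2; c[3] = 4×2 = 8. Result coefficients: [6, 0, 2, 8] → 8x^3 + 2x^2 + 6

8x^3 + 2x^2 + 6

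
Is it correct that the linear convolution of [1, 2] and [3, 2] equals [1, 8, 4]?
Recompute linear convolution of [1, 2] and [3, 2]: y[0] = 1×3 = 3; y[1] = 1×2 + 2×3 = 8; y[2] = 2×2 = 4 → [3, 8, 4]. Compare to given [1, 8, 4]: they differ at index 0: given 1, correct 3, so answer: No

No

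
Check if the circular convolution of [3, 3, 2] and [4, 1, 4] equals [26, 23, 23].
Recompute circular convolution of [3, 3, 2] and [4, 1, 4]: y[0] = 3×4 + 3×4 + 2×1 = 26; y[1] = 3×1 + 3×4 + 2×4 = 23; y[2] = 3×4 + 3×1 + 2×4 = 23 → [26, 23, 23]. Given [26, 23, 23] matches, so answer: Yes

Yes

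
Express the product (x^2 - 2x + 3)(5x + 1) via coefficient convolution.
Ascending coefficients: a = [3, -2, 1], b = [1, 5]. c[0] = 3×1 = 3; c[1] = 3×5 + -2×1 = 13; c[2] = -2×5 + 1×1 = -9; c[3] = 1×5 = 5. Result coefficients: [3, 13, -9, 5] → 5x^3 - 9x^2 + 13x + 3

5x^3 - 9x^2 + 13x + 3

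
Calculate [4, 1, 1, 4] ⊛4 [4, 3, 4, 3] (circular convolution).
Use y[k] = Σ_j f[j]·g[(k-j) mod 4]. y[0] = 4×4 + 1×3 + 1×4 + 4×3 = 35; y[1] = 4×3 + 1×4 + 1×3 + 4×4 = 35; y[2] = 4×4 + 1×3 + 1×4 + 4×3 = 35; y[3] = 4×3 + 1×4 + 1×3 + 4×4 = 35. Result: [35, 35, 35, 35]

[35, 35, 35, 35]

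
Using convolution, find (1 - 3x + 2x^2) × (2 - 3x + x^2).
Ascending coefficients: a = [1, -3, 2], b = [2, -3, 1]. c[0] = 1×2 = 2; c[1] = 1×-3 + -3×2 = -9; c[2] = 1×1 + -3×-3 + 2×2 = 14; c[3] = -3×1 + 2×-3 = -9; c[4] = 2×1 = 2. Result coefficients: [2, -9, 14, -9, 2] → 2 - 9x + 14x^2 - 9x^3 + 2x^4

2 - 9x + 14x^2 - 9x^3 + 2x^4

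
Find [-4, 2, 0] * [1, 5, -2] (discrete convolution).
y[0] = -4×1 = -4; y[1] = -4×5 + 2×1 = -18; y[2] = -4×-2 + 2×5 + 0×1 = 18; y[3] = 2×-2 + 0×5 = -4; y[4] = 0×-2 = 0

[-4, -18, 18, -4, 0]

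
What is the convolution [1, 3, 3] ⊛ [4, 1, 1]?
y[0] = 1×4 = 4; y[1] = 1×1 + 3×4 = 13; y[2] = 1×1 + 3×1 + 3×4 = 16; y[3] = 3×1 + 3×1 = 6; y[4] = 3×1 = 3

[4, 13, 16, 6, 3]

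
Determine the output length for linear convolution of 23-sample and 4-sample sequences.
Linear/full convolution length: m + n - 1 = 23 + 4 - 1 = 26

26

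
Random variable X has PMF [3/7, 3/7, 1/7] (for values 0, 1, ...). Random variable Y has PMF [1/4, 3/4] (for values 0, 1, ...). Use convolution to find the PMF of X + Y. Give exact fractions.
P(X+Y=k) = Σ_i P(X=i)·P(Y=k-i) — a convolution of [3/7, 3/7, 1/7] and [1/4, 3/4]. P(X+Y=0) = (3/7)×(1/4) = 3/28; P(X+Y=1) = (3/7)×(3/4) + (3/7)×(1/4) = 9/28 + 3/28 = 3/7; P(X+Y=2) = (3/7)×(3/4) + (1/7)×(1/4) = 9/28 + 1/28 = 5/14; P(X+Y=3) = (1/7)×(3/4) = 3/28. PMF: [3/28, 3/7, 5/14, 3/28] (sums to 1 ✓)

[3/28, 3/7, 5/14, 3/28]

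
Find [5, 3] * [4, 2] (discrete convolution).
y[0] = 5×4 = 20; y[1] = 5×2 + 3×4 = 22; y[2] = 3×2 = 6

[20, 22, 6]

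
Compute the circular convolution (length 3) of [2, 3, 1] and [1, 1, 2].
Use y[k] = Σ_j a[j]·b[(k-j) mod 3]. y[0] = 2×1 + 3×2 + 1×1 = 9; y[1] = 2×1 + 3×1 + 1×2 = 7; y[2] = 2×2 + 3×1 + 1×1 = 8. Result: [9, 7, 8]

[9, 7, 8]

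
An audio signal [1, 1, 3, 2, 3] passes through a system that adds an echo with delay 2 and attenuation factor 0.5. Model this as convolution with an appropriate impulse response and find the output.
Direct-path + delayed-attenuated-path model → impulse response h = [1, 0, 0.5] (1 at lag 0, 0.5 at lag 2). Output y[n] = x[n] + 0.5·x[n - 2] (with x[n] = 0 outside 0..4): y[0] = 1 + 0.5×0 = 1; y[1] = 1 + 0.5×0 = 1; y[2] = 3 + 0.5×1 = 3.5; y[3] = 2 + 0.5×1 = 2.5; y[4] = 3 + 0.5×3 = 4.5; y[5] = 0 + 0.5×2 = 1.0; y[6] = 0 + 0.5×3 = 1.5. So y = [1, 1, 3.5, 2.5, 4.5, 1.0, 1.5]

[1, 1, 3.5, 2.5, 4.5, 1.0, 1.5]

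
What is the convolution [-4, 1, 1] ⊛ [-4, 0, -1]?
y[0] = -4×-4 = 16; y[1] = -4×0 + 1×-4 = -4; y[2] = -4×-1 + 1×0 + 1×-4 = 0; y[3] = 1×-1 + 1×0 = -1; y[4] = 1×-1 = -1

[16, -4, 0, -1, -1]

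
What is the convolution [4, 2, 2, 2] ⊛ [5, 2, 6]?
y[0] = 4×5 = 20; y[1] = 4×2 + 2×5 = 18; y[2] = 4×6 + 2×2 + 2×5 = 38; y[3] = 2×6 + 2×2 + 2×5 = 26; y[4] = 2×6 + 2×2 = 16; y[5] = 2×6 = 12

[20, 18, 38, 26, 16, 12]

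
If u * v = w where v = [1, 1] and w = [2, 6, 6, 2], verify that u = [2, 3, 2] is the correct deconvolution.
Forward-compute [2, 3, 2] * [1, 1]: w[0] = 2×1 = 2; w[1] = 2×1 + 3×1 = 5; w[2] = 3×1 + 2×1 = 5; w[3] = 2×1 = 2 → [2, 5, 5, 2]. Does not match given w = [2, 6, 6, 2].

Not verified. [2, 3, 2] * [1, 1] = [2, 5, 5, 2], which differs from [2, 6, 6, 2] at index 1.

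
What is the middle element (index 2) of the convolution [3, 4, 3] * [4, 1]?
Use y[k] = Σ_i a[i]·b[k-i] at k=2. y[2] = 4×1 + 3×4 = 16

16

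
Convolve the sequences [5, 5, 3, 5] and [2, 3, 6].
y[0] = 5×2 = 10; y[1] = 5×3 + 5×2 = 25; y[2] = 5×6 + 5×3 + 3×2 = 51; y[3] = 5×6 + 3×3 + 5×2 = 49; y[4] = 3×6 + 5×3 = 33; y[5] = 5×6 = 30

[10, 25, 51, 49, 33, 30]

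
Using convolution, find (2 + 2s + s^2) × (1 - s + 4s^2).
Ascending coefficients: a = [2, 2, 1], b = [1, -1, 4]. c[0] = 2×1 = 2; c[1] = 2×-1 + 2×1 = 0; c[2] = 2×4 + 2×-1 + 1×1 = 7; c[3] = 2×4 + 1×-1 = 7; c[4] = 1×4 = 4. Result coefficients: [2, 0, 7, 7, 4] → 2 + 7s^2 + 7s^3 + 4s^4

2 + 7s^2 + 7s^3 + 4s^4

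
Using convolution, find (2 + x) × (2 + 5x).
Ascending coefficients: a = [2, 1], b = [2, 5]. c[0] = 2×2 = 4; c[1] = 2×5 + 1×2 = 12; c[2] = 1×5 = 5. Result coefficients: [4, 12, 5] → 4 + 12x + 5x^2

4 + 12x + 5x^2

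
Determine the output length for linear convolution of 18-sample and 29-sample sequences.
Linear/full convolution length: m + n - 1 = 18 + 29 - 1 = 46

46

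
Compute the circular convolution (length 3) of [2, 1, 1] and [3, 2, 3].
Use y[k] = Σ_j x[j]·h[(k-j) mod 3]. y[0] = 2×3 + 1×3 + 1×2 = 11; y[1] = 2×2 + 1×3 + 1×3 = 10; y[2] = 2×3 + 1×2 + 1×3 = 11. Result: [11, 10, 11]

[11, 10, 11]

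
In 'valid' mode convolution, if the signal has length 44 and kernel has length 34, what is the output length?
'Valid' mode counts only positions where the kernel fully overlaps the signal: m - n + 1 = 44 - 34 + 1 = 11

11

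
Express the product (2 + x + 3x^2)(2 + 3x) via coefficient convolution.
Ascending coefficients: a = [2, 1, 3], b = [2, 3]. c[0] = 2×2 = 4; c[1] = 2×3 + 1×2 = 8; c[2] = 1×3 + 3×2 = 9; c[3] = 3×3 = 9. Result coefficients: [4, 8, 9, 9] → 4 + 8x + 9x^2 + 9x^3

4 + 8x + 9x^2 + 9x^3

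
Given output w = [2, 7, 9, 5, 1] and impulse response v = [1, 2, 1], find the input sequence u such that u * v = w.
Deconvolve w=[2, 7, 9, 5, 1] by v=[1, 2, 1]. Since v[0]=1, solve forward: u[0] = w[0] / 1 = 2; u[1] = (w[1] - 2×2) / 1 = 3; u[2] = (w[2] - 3×2 - 2×1) / 1 = 1. So u = [2, 3, 1]. Check by forward convolution: w[0] = 2×1 = 2; w[1] = 2×2 + 3×1 = 7; w[2] = 2×1 + 3×2 + 1×1 = 9; w[3] = 3×1 + 1×2 = 5; w[4] = 1×1 = 1

[2, 3, 1]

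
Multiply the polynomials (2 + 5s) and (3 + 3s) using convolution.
Ascending coefficients: a = [2, 5], b = [3, 3]. c[0] = 2×3 = 6; c[1] = 2×3 + 5×3 = 21; c[2] = 5×3 = 15. Result coefficients: [6, 21, 15] → 6 + 21s + 15s^2

6 + 21s + 15s^2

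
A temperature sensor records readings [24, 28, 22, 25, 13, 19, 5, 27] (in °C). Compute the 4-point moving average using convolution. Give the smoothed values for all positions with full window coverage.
4-point moving average kernel = [1, 1, 1, 1]. Apply in 'valid' mode (full window coverage): avg[0] = (24 + 28 + 22 + 25) / 4 = 24.75; avg[1] = (28 + 22 + 25 + 13) / 4 = 22.0; avg[2] = (22 + 25 + 13 + 19) / 4 = 19.75; avg[3] = (25 + 13 + 19 + 5) / 4 = 15.5; avg[4] = (13 + 19 + 5 + 27) / 4 = 16.0. Smoothed values: [24.75, 22.0, 19.75, 15.5, 16.0]

[24.75, 22.0, 19.75, 15.5, 16.0]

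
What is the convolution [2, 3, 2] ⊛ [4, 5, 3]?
y[0] = 2×4 = 8; y[1] = 2×5 + 3×4 = 22; y[2] = 2×3 + 3×5 + 2×4 = 29; y[3] = 3×3 + 2×5 = 19; y[4] = 2×3 = 6

[8, 22, 29, 19, 6]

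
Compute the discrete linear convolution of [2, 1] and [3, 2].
y[0] = 2×3 = 6; y[1] = 2×2 + 1×3 = 7; y[2] = 1×2 = 2

[6, 7, 2]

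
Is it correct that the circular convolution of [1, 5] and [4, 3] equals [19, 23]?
Recompute circular convolution of [1, 5] and [4, 3]: y[0] = 1×4 + 5×3 = 19; y[1] = 1×3 + 5×4 = 23 → [19, 23]. Given [19, 23] matches, so answer: Yes

Yes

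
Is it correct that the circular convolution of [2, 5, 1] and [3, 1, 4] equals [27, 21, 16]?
Recompute circular convolution of [2, 5, 1] and [3, 1, 4]: y[0] = 2×3 + 5×4 + 1×1 = 27; y[1] = 2×1 + 5×3 + 1×4 = 21; y[2] = 2×4 + 5×1 + 1×3 = 16 → [27, 21, 16]. Given [27, 21, 16] matches, so answer: Yes

Yes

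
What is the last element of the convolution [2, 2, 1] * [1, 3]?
Use y[k] = Σ_i a[i]·b[k-i] at k=3. y[3] = 1×3 = 3

3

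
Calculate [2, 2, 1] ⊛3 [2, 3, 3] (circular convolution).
Use y[k] = Σ_j s[j]·t[(k-j) mod 3]. y[0] = 2×2 + 2×3 + 1×3 = 13; y[1] = 2×3 + 2×2 + 1×3 = 13; y[2] = 2×3 + 2×3 + 1×2 = 14. Result: [13, 13, 14]

[13, 13, 14]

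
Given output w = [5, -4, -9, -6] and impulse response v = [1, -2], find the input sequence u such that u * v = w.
Deconvolve w=[5, -4, -9, -6] by v=[1, -2]. Since v[0]=1, solve forward: u[0] = w[0] / 1 = 5; u[1] = (w[1] - 5×-2) / 1 = 6; u[2] = (w[2] - 6×-2) / 1 = 3. So u = [5, 6, 3]. Check by forward convolution: w[0] = 5×1 = 5; w[1] = 5×-2 + 6×1 = -4; w[2] = 6×-2 + 3×1 = -9; w[3] = 3×-2 = -6

[5, 6, 3]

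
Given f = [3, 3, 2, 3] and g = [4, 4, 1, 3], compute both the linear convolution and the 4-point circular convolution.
Linear: y_lin[0] = 3×4 = 12; y_lin[1] = 3×4 + 3×4 = 24; y_lin[2] = 3×1 + 3×4 + 2×4 = 23; y_lin[3] = 3×3 + 3×1 + 2×4 + 3×4 = 32; y_lin[4] = 3×3 + 2×1 + 3×4 = 23; y_lin[5] = 2×3 + 3×1 = 9; y_lin[6] = 3×3 = 9 → [12, 24, 23, 32, 23, 9, 9]. Circular (length 4): y[0] = 3×4 + 3×3 + 2×1 + 3×4 = 35; y[1] = 3×4 + 3×4 + 2×3 + 3×1 = 33; y[2] = 3×1 + 3×4 + 2×4 + 3×3 = 32; y[3] = 3×3 + 3×1 + 2×4 + 3×4 = 32 → [35, 33, 32, 32]

Linear: [12, 24, 23, 32, 23, 9, 9], Circular: [35, 33, 32, 32]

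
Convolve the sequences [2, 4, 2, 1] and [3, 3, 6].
y[0] = 2×3 = 6; y[1] = 2×3 + 4×3 = 18; y[2] = 2×6 + 4×3 + 2×3 = 30; y[3] = 4×6 + 2×3 + 1×3 = 33; y[4] = 2×6 + 1×3 = 15; y[5] = 1×6 = 6

[6, 18, 30, 33, 15, 6]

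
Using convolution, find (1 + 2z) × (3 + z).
Ascending coefficients: a = [1, 2], b = [3, 1]. c[0] = 1×3 = 3; c[1] = 1×1 + 2×3 = 7; c[2] = 2×1 = 2. Result coefficients: [3, 7, 2] → 3 + 7z + 2z^2

3 + 7z + 2z^2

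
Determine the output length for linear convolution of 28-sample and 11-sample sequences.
Linear/full convolution length: m + n - 1 = 28 + 11 - 1 = 38

38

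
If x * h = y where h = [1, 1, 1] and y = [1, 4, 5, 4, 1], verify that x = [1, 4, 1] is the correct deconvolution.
Forward-compute [1, 4, 1] * [1, 1, 1]: y[0] = 1×1 = 1; y[1] = 1×1 + 4×1 = 5; y[2] = 1×1 + 4×1 + 1×1 = 6; y[3] = 4×1 + 1×1 = 5; y[4] = 1×1 = 1 → [1, 5, 6, 5, 1]. Does not match given y = [1, 4, 5, 4, 1].

Not verified. [1, 4, 1] * [1, 1, 1] = [1, 5, 6, 5, 1], which differs from [1, 4, 5, 4, 1] at index 1.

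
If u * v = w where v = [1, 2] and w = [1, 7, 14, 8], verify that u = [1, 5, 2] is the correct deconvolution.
Forward-compute [1, 5, 2] * [1, 2]: w[0] = 1×1 = 1; w[1] = 1×2 + 5×1 = 7; w[2] = 5×2 + 2×1 = 12; w[3] = 2×2 = 4 → [1, 7, 12, 4]. Does not match given w = [1, 7, 14, 8].

Not verified. [1, 5, 2] * [1, 2] = [1, 7, 12, 4], which differs from [1, 7, 14, 8] at index 2.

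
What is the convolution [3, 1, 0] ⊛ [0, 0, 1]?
y[0] = 3×0 = 0; y[1] = 3×0 + 1×0 = 0; y[2] = 3×1 + 1×0 + 0×0 = 3; y[3] = 1×1 + 0×0 = 1; y[4] = 0×1 = 0

[0, 0, 3, 1, 0]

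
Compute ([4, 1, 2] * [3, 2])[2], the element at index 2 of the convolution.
Use y[k] = Σ_i a[i]·b[k-i] at k=2. y[2] = 1×2 + 2×3 = 8

8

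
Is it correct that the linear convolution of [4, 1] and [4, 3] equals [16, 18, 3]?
Recompute linear convolution of [4, 1] and [4, 3]: y[0] = 4×4 = 16; y[1] = 4×3 + 1×4 = 16; y[2] = 1×3 = 3 → [16, 16, 3]. Compare to given [16, 18, 3]: they differ at index 1: given 18, correct 16, so answer: No

No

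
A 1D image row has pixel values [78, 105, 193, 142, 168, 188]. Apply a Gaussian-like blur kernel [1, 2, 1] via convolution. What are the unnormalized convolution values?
Convolve image row [78, 105, 193, 142, 168, 188] with kernel [1, 2, 1]: y[0] = 78×1 = 78; y[1] = 78×2 + 105×1 = 261; y[2] = 78×1 + 105×2 + 193×1 = 481; y[3] = 105×1 + 193×2 + 142×1 = 633; y[4] = 193×1 + 142×2 + 168×1 = 645; y[5] = 142×1 + 168×2 + 188×1 = 666; y[6] = 168×1 + 188×2 = 544; y[7] = 188×1 = 188 → [78, 261, 481, 633, 645, 666, 544, 188]. Normalization factor = sum(kernel) = 4.

[78, 261, 481, 633, 645, 666, 544, 188]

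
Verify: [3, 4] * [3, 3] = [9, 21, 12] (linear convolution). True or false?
Recompute linear convolution of [3, 4] and [3, 3]: y[0] = 3×3 = 9; y[1] = 3×3 + 4×3 = 21; y[2] = 4×3 = 12 → [9, 21, 12]. Given [9, 21, 12] matches, so answer: Yes

Yes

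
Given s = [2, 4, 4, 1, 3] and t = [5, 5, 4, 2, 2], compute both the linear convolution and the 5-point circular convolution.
Linear: y_lin[0] = 2×5 = 10; y_lin[1] = 2×5 + 4×5 = 30; y_lin[2] = 2×4 + 4×5 + 4×5 = 48; y_lin[3] = 2×2 + 4×4 + 4×5 + 1×5 = 45; y_lin[4] = 2×2 + 4×2 + 4×4 + 1×5 + 3×5 = 48; y_lin[5] = 4×2 + 4×2 + 1×4 + 3×5 = 35; y_lin[6] = 4×2 + 1×2 + 3×4 = 22; y_lin[7] = 1×2 + 3×2 = 8; y_lin[8] = 3×2 = 6 → [10, 30, 48, 45, 48, 35, 22, 8, 6]. Circular (length 5): y[0] = 2×5 + 4×2 + 4×2 + 1×4 + 3×5 = 45; y[1] = 2×5 + 4×5 + 4×2 + 1×2 + 3×4 = 52; y[2] = 2×4 + 4×5 + 4×5 + 1×2 + 3×2 = 56; y[3] = 2×2 + 4×4 + 4×5 + 1×5 + 3×2 = 51; y[4] = 2×2 + 4×2 + 4×4 + 1×5 + 3×5 = 48 → [45, 52, 56, 51, 48]

Linear: [10, 30, 48, 45, 48, 35, 22, 8, 6], Circular: [45, 52, 56, 51, 48]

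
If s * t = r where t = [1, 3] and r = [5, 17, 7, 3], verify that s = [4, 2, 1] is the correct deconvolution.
Forward-compute [4, 2, 1] * [1, 3]: r[0] = 4×1 = 4; r[1] = 4×3 + 2×1 = 14; r[2] = 2×3 + 1×1 = 7; r[3] = 1×3 = 3 → [4, 14, 7, 3]. Does not match given r = [5, 17, 7, 3].

Not verified. [4, 2, 1] * [1, 3] = [4, 14, 7, 3], which differs from [5, 17, 7, 3] at index 0.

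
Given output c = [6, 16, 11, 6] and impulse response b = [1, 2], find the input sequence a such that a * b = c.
Deconvolve c=[6, 16, 11, 6] by b=[1, 2]. Since b[0]=1, solve forward: a[0] = c[0] / 1 = 6; a[1] = (c[1] - 6×2) / 1 = 4; a[2] = (c[2] - 4×2) / 1 = 3. So a = [6, 4, 3]. Check by forward convolution: c[0] = 6×1 = 6; c[1] = 6×2 + 4×1 = 16; c[2] = 4×2 + 3×1 = 11; c[3] = 3×2 = 6

[6, 4, 3]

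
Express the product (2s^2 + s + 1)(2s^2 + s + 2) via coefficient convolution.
Ascending coefficients: a = [1, 1, 2], b = [2, 1, 2]. c[0] = 1×2 = 2; c[1] = 1×1 + 1×2 = 3; c[2] = 1×2 + 1×1 + 2×2 = 7; c[3] = 1×2 + 2×1 = 4; c[4] = 2×2 = 4. Result coefficients: [2, 3, 7, 4, 4] → 4s^4 + 4s^3 + 7s^2 + 3s + 2

4s^4 + 4s^3 + 7s^2 + 3s + 2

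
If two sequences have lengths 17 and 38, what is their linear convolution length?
Linear/full convolution length: m + n - 1 = 17 + 38 - 1 = 54

54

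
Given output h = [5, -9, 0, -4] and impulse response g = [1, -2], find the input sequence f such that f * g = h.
Deconvolve h=[5, -9, 0, -4] by g=[1, -2]. Since g[0]=1, solve forward: f[0] = h[0] / 1 = 5; f[1] = (h[1] - 5×-2) / 1 = 1; f[2] = (h[2] - 1×-2) / 1 = 2. So f = [5, 1, 2]. Check by forward convolution: h[0] = 5×1 = 5; h[1] = 5×-2 + 1×1 = -9; h[2] = 1×-2 + 2×1 = 0; h[3] = 2×-2 = -4

[5, 1, 2]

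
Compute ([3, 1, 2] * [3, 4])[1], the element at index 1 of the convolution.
Use y[k] = Σ_i a[i]·b[k-i] at k=1. y[1] = 3×4 + 1×3 = 15

15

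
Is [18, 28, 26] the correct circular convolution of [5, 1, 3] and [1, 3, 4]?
Recompute circular convolution of [5, 1, 3] and [1, 3, 4]: y[0] = 5×1 + 1×4 + 3×3 = 18; y[1] = 5×3 + 1×1 + 3×4 = 28; y[2] = 5×4 + 1×3 + 3×1 = 26 → [18, 28, 26]. Given [18, 28, 26] matches, so answer: Yes

Yes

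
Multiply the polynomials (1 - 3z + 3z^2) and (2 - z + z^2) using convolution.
Ascending coefficients: a = [1, -3, 3], b = [2, -1, 1]. c[0] = 1×2 = 2; c[1] = 1×-1 + -3×2 = -7; c[2] = 1×1 + -3×-1 + 3×2 = 10; c[3] = -3×1 + 3×-1 = -6; c[4] = 3×1 = 3. Result coefficients: [2, -7, 10, -6, 3] → 2 - 7z + 10z^2 - 6z^3 + 3z^4

2 - 7z + 10z^2 - 6z^3 + 3z^4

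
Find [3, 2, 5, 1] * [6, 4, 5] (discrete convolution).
y[0] = 3×6 = 18; y[1] = 3×4 + 2×6 = 24; y[2] = 3×5 + 2×4 + 5×6 = 53; y[3] = 2×5 + 5×4 + 1×6 = 36; y[4] = 5×5 + 1×4 = 29; y[5] = 1×5 = 5

[18, 24, 53, 36, 29, 5]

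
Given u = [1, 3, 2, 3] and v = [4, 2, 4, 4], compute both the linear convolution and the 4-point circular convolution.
Linear: y_lin[0] = 1×4 = 4; y_lin[1] = 1×2 + 3×4 = 14; y_lin[2] = 1×4 + 3×2 + 2×4 = 18; y_lin[3] = 1×4 + 3×4 + 2×2 + 3×4 = 32; y_lin[4] = 3×4 + 2×4 + 3×2 = 26; y_lin[5] = 2×4 + 3×4 = 20; y_lin[6] = 3×4 = 12 → [4, 14, 18, 32, 26, 20, 12]. Circular (length 4): y[0] = 1×4 + 3×4 + 2×4 + 3×2 = 30; y[1] = 1×2 + 3×4 + 2×4 + 3×4 = 34; y[2] = 1×4 + 3×2 + 2×4 + 3×4 = 30; y[3] = 1×4 + 3×4 + 2×2 + 3×4 = 32 → [30, 34, 30, 32]

Linear: [4, 14, 18, 32, 26, 20, 12], Circular: [30, 34, 30, 32]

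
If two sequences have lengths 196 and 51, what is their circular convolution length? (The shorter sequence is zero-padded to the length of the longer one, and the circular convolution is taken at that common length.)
Circular convolution (zero-padding the shorter input) has length max(m, n) = max(196, 51) = 196

196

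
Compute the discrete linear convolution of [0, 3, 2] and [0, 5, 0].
y[0] = 0×0 = 0; y[1] = 0×5 + 3×0 = 0; y[2] = 0×0 + 3×5 + 2×0 = 15; y[3] = 3×0 + 2×5 = 10; y[4] = 2×0 = 0

[0, 0, 15, 10, 0]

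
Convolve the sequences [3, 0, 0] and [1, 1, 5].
y[0] = 3×1 = 3; y[1] = 3×1 + 0×1 = 3; y[2] = 3×5 + 0×1 + 0×1 = 15; y[3] = 0×5 + 0×1 = 0; y[4] = 0×5 = 0

[3, 3, 15, 0, 0]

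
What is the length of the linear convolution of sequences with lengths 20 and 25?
Linear/full convolution length: m + n - 1 = 20 + 25 - 1 = 44

44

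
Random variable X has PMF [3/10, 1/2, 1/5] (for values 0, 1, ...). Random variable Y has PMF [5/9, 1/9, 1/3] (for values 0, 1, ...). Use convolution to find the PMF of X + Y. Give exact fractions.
P(X+Y=k) = Σ_i P(X=i)·P(Y=k-i) — a convolution of [3/10, 1/2, 1/5] and [5/9, 1/9, 1/3]. P(X+Y=0) = (3/10)×(5/9) = 1/6; P(X+Y=1) = (3/10)×(1/9) + (1/2)×(5/9) = 1/30 + 5/18 = 14/45; P(X+Y=2) = (3/10)×(1/3) + (1/2)×(1/9) + (1/5)×(5/9) = 1/10 + 1/18 + 1/9 = 4/15; P(X+Y=3) = (1/2)×(1/3) + (1/5)×(1/9) = 1/6 + 1/45 = 17/90; P(X+Y=4) = (1/5)×(1/3) = 1/15. PMF: [1/6, 14/45, 4/15, 17/90, 1/15] (sums to 1 ✓)

[1/6, 14/45, 4/15, 17/90, 1/15]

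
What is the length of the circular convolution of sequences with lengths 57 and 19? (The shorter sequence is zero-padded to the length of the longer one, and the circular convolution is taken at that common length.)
Circular convolution (zero-padding the shorter input) has length max(m, n) = max(57, 19) = 57

57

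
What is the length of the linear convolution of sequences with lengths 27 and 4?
Linear/full convolution length: m + n - 1 = 27 + 4 - 1 = 30

30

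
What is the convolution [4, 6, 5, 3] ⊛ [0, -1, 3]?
y[0] = 4×0 = 0; y[1] = 4×-1 + 6×0 = -4; y[2] = 4×3 + 6×-1 + 5×0 = 6; y[3] = 6×3 + 5×-1 + 3×0 = 13; y[4] = 5×3 + 3×-1 = 12; y[5] = 3×3 = 9

[0, -4, 6, 13, 12, 9]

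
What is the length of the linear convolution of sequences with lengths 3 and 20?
Linear/full convolution length: m + n - 1 = 3 + 20 - 1 = 22

22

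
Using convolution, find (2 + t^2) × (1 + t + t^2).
Ascending coefficients: a = [2, 0, 1], b = [1, 1, 1]. c[0] = 2×1 = 2; c[1] = 2×1 + 0×1 = 2; c[2] = 2×1 + 0×1 + 1×1 = 3; c[3] = 0×1 + 1×1 = 1; c[4] = 1×1 = 1. Result coefficients: [2, 2, 3, 1, 1] → 2 + 2t + 3t^2 + t^3 + t^4

2 + 2t + 3t^2 + t^3 + t^4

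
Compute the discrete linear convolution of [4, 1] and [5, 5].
y[0] = 4×5 = 20; y[1] = 4×5 + 1×5 = 25; y[2] = 1×5 = 5

[20, 25, 5]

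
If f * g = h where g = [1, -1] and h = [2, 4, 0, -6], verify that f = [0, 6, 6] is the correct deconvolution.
Forward-compute [0, 6, 6] * [1, -1]: h[0] = 0×1 = 0; h[1] = 0×-1 + 6×1 = 6; h[2] = 6×-1 + 6×1 = 0; h[3] = 6×-1 = -6 → [0, 6, 0, -6]. Does not match given h = [2, 4, 0, -6].

Not verified. [0, 6, 6] * [1, -1] = [0, 6, 0, -6], which differs from [2, 4, 0, -6] at index 0.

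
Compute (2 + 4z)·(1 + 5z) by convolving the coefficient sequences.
Ascending coefficients: a = [2, 4], b = [1, 5]. c[0] = 2×1 = 2; c[1] = 2×5 + 4×1 = 14; c[2] = 4×5 = 20. Result coefficients: [2, 14, 20] → 2 + 14z + 20z^2

2 + 14z + 20z^2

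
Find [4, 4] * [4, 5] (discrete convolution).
y[0] = 4×4 = 16; y[1] = 4×5 + 4×4 = 36; y[2] = 4×5 = 20

[16, 36, 20]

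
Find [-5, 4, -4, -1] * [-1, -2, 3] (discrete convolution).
y[0] = -5×-1 = 5; y[1] = -5×-2 + 4×-1 = 6; y[2] = -5×3 + 4×-2 + -4×-1 = -19; y[3] = 4×3 + -4×-2 + -1×-1 = 21; y[4] = -4×3 + -1×-2 = -10; y[5] = -1×3 = -3

[5, 6, -19, 21, -10, -3]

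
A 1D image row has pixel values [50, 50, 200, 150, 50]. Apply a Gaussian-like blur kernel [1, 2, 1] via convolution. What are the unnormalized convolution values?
Convolve image row [50, 50, 200, 150, 50] with kernel [1, 2, 1]: y[0] = 50×1 = 50; y[1] = 50×2 + 50×1 = 150; y[2] = 50×1 + 50×2 + 200×1 = 350; y[3] = 50×1 + 200×2 + 150×1 = 600; y[4] = 200×1 + 150×2 + 50×1 = 550; y[5] = 150×1 + 50×2 = 250; y[6] = 50×1 = 50 → [50, 150, 350, 600, 550, 250, 50]. Normalization factor = sum(kernel) = 4.

[50, 150, 350, 600, 550, 250, 50]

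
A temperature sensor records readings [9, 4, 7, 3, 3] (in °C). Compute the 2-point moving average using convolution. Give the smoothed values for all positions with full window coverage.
2-point moving average kernel = [1, 1]. Apply in 'valid' mode (full window coverage): avg[0] = (9 + 4) / 2 = 6.5; avg[1] = (4 + 7) / 2 = 5.5; avg[2] = (7 + 3) / 2 = 5.0; avg[3] = (3 + 3) / 2 = 3.0. Smoothed values: [6.5, 5.5, 5.0, 3.0]

[6.5, 5.5, 5.0, 3.0]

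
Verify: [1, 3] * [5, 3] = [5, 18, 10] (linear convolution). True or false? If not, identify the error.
Recompute linear convolution of [1, 3] and [5, 3]: y[0] = 1×5 = 5; y[1] = 1×3 + 3×5 = 18; y[2] = 3×3 = 9 → [5, 18, 9]. Compare to given [5, 18, 10]: they differ at index 2: given 10, correct 9, so answer: No

No. Error at index 2: given 10, correct 9.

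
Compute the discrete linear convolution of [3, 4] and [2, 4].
y[0] = 3×2 = 6; y[1] = 3×4 + 4×2 = 20; y[2] = 4×4 = 16

[6, 20, 16]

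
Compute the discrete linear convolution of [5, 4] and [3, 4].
y[0] = 5×3 = 15; y[1] = 5×4 + 4×3 = 32; y[2] = 4×4 = 16

[15, 32, 16]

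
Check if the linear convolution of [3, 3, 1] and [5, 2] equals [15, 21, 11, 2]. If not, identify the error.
Recompute linear convolution of [3, 3, 1] and [5, 2]: y[0] = 3×5 = 15; y[1] = 3×2 + 3×5 = 21; y[2] = 3×2 + 1×5 = 11; y[3] = 1×2 = 2 → [15, 21, 11, 2]. Given [15, 21, 11, 2] matches, so answer: Yes

Yes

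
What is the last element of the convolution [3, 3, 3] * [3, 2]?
Use y[k] = Σ_i a[i]·b[k-i] at k=3. y[3] = 3×2 = 6

6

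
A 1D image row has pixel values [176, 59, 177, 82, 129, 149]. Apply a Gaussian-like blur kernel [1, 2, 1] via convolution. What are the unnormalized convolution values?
Convolve image row [176, 59, 177, 82, 129, 149] with kernel [1, 2, 1]: y[0] = 176×1 = 176; y[1] = 176×2 + 59×1 = 411; y[2] = 176×1 + 59×2 + 177×1 = 471; y[3] = 59×1 + 177×2 + 82×1 = 495; y[4] = 177×1 + 82×2 + 129×1 = 470; y[5] = 82×1 + 129×2 + 149×1 = 489; y[6] = 129×1 + 149×2 = 427; y[7] = 149×1 = 149 → [176, 411, 471, 495, 470, 489, 427, 149]. Normalization factor = sum(kernel) = 4.

[176, 411, 471, 495, 470, 489, 427, 149]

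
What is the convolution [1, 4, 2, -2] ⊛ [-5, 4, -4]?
y[0] = 1×-5 = -5; y[1] = 1×4 + 4×-5 = -16; y[2] = 1×-4 + 4×4 + 2×-5 = 2; y[3] = 4×-4 + 2×4 + -2×-5 = 2; y[4] = 2×-4 + -2×4 = -16; y[5] = -2×-4 = 8

[-5, -16, 2, 2, -16, 8]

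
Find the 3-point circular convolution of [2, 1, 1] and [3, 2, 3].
Use y[k] = Σ_j f[j]·g[(k-j) mod 3]. y[0] = 2×3 + 1×3 + 1×2 = 11; y[1] = 2×2 + 1×3 + 1×3 = 10; y[2] = 2×3 + 1×2 + 1×3 = 11. Result: [11, 10, 11]

[11, 10, 11]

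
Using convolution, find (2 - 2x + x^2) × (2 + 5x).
Ascending coefficients: a = [2, -2, 1], b = [2, 5]. c[0] = 2×2 = 4; c[1] = 2×5 + -2×2 = 6; c[2] = -2×5 + 1×2 = -8; c[3] = 1×5 = 5. Result coefficients: [4, 6, -8, 5] → 4 + 6x - 8x^2 + 5x^3

4 + 6x - 8x^2 + 5x^3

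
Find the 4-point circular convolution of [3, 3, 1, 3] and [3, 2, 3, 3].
Use y[k] = Σ_j f[j]·g[(k-j) mod 4]. y[0] = 3×3 + 3×3 + 1×3 + 3×2 = 27; y[1] = 3×2 + 3×3 + 1×3 + 3×3 = 27; y[2] = 3×3 + 3×2 + 1×3 + 3×3 = 27; y[3] = 3×3 + 3×3 + 1×2 + 3×3 = 29. Result: [27, 27, 27, 29]

[27, 27, 27, 29]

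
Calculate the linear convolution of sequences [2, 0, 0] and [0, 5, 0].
y[0] = 2×0 = 0; y[1] = 2×5 + 0×0 = 10; y[2] = 2×0 + 0×5 + 0×0 = 0; y[3] = 0×0 + 0×5 = 0; y[4] = 0×0 = 0

[0, 10, 0, 0, 0]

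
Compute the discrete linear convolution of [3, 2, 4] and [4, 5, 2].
y[0] = 3×4 = 12; y[1] = 3×5 + 2×4 = 23; y[2] = 3×2 + 2×5 + 4×4 = 32; y[3] = 2×2 + 4×5 = 24; y[4] = 4×2 = 8

[12, 23, 32, 24, 8]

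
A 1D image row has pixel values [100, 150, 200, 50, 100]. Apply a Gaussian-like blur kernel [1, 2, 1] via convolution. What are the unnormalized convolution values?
Convolve image row [100, 150, 200, 50, 100] with kernel [1, 2, 1]: y[0] = 100×1 = 100; y[1] = 100×2 + 150×1 = 350; y[2] = 100×1 + 150×2 + 200×1 = 600; y[3] = 150×1 + 200×2 + 50×1 = 600; y[4] = 200×1 + 50×2 + 100×1 = 400; y[5] = 50×1 + 100×2 = 250; y[6] = 100×1 = 100 → [100, 350, 600, 600, 400, 250, 100]. Normalization factor = sum(kernel) = 4.

[100, 350, 600, 600, 400, 250, 100]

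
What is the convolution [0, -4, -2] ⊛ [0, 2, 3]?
y[0] = 0×0 = 0; y[1] = 0×2 + -4×0 = 0; y[2] = 0×3 + -4×2 + -2×0 = -8; y[3] = -4×3 + -2×2 = -16; y[4] = -2×3 = -6

[0, 0, -8, -16, -6]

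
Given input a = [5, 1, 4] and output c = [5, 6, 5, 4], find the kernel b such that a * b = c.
Output length 4 = len(a) + len(b) - 1 ⇒ len(b) = 2. Solve b forward using b[k] = (c[k] - Σ_{i≥1} a[i]·b[k-i]) / a[0]: b[0] = c[0] / a[0] = 5 / 5 = 1; b[1] = (c[1] - 1×1) / a[0] = (6 - 1×1) / 5 = 1. So b = [1, 1]. Forward-check [5, 1, 4] * [1, 1]: c[0] = 5×1 = 5; c[1] = 5×1 + 1×1 = 6; c[2] = 1×1 + 4×1 = 5; c[3] = 4×1 = 4 → [5, 6, 5, 4] ✓

[1, 1]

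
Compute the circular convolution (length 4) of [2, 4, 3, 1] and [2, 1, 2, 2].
Use y[k] = Σ_j s[j]·t[(k-j) mod 4]. y[0] = 2×2 + 4×2 + 3×2 + 1×1 = 19; y[1] = 2×1 + 4×2 + 3×2 + 1×2 = 18; y[2] = 2×2 + 4×1 + 3×2 + 1×2 = 16; y[3] = 2×2 + 4×2 + 3×1 + 1×2 = 17. Result: [19, 18, 16, 17]

[19, 18, 16, 17]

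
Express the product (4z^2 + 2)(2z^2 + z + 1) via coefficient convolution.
Ascending coefficients: a = [2, 0, 4], b = [1, 1, 2]. c[0] = 2×1 = 2; c[1] = 2×1 + 0×1 = 2; c[2] = 2×2 + 0×1 + 4×1 = 8; c[3] = 0×2 + 4×1 = 4; c[4] = 4×2 = 8. Result coefficients: [2, 2, 8, 4, 8] → 8z^4 + 4z^3 + 8z^2 + 2z + 2

8z^4 + 4z^3 + 8z^2 + 2z + 2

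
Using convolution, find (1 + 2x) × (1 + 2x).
Ascending coefficients: a = [1, 2], b = [1, 2]. c[0] = 1×1 = 1; c[1] = 1×2 + 2×1 = 4; c[2] = 2×2 = 4. Result coefficients: [1, 4, 4] → 1 + 4x + 4x^2

1 + 4x + 4x^2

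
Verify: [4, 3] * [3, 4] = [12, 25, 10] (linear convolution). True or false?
Recompute linear convolution of [4, 3] and [3, 4]: y[0] = 4×3 = 12; y[1] = 4×4 + 3×3 = 25; y[2] = 3×4 = 12 → [12, 25, 12]. Compare to given [12, 25, 10]: they differ at index 2: given 10, correct 12, so answer: No

No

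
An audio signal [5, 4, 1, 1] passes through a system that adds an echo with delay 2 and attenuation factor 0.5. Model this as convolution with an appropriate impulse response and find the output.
Direct-path + delayed-attenuated-path model → impulse response h = [1, 0, 0.5] (1 at lag 0, 0.5 at lag 2). Output y[n] = x[n] + 0.5·x[n - 2] (with x[n] = 0 outside 0..3): y[0] = 5 + 0.5×0 = 5; y[1] = 4 + 0.5×0 = 4; y[2] = 1 + 0.5×5 = 3.5; y[3] = 1 + 0.5×4 = 3.0; y[4] = 0 + 0.5×1 = 0.5; y[5] = 0 + 0.5×1 = 0.5. So y = [5, 4, 3.5, 3.0, 0.5, 0.5]

[5, 4, 3.5, 3.0, 0.5, 0.5]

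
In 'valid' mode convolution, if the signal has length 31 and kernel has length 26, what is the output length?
'Valid' mode counts only positions where the kernel fully overlaps the signal: m - n + 1 = 31 - 26 + 1 = 6

6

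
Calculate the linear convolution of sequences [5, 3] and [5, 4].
y[0] = 5×5 = 25; y[1] = 5×4 + 3×5 = 35; y[2] = 3×4 = 12

[25, 35, 12]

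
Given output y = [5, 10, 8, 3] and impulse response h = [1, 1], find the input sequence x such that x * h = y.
Deconvolve y=[5, 10, 8, 3] by h=[1, 1]. Since h[0]=1, solve forward: x[0] = y[0] / 1 = 5; x[1] = (y[1] - 5×1) / 1 = 5; x[2] = (y[2] - 5×1) / 1 = 3. So x = [5, 5, 3]. Check by forward convolution: y[0] = 5×1 = 5; y[1] = 5×1 + 5×1 = 10; y[2] = 5×1 + 3×1 = 8; y[3] = 3×1 = 3

[5, 5, 3]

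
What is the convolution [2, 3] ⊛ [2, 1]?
y[0] = 2×2 = 4; y[1] = 2×1 + 3×2 = 8; y[2] = 3×1 = 3

[4, 8, 3]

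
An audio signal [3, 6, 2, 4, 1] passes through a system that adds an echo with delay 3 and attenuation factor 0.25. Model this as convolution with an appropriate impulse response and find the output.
Direct-path + delayed-attenuated-path model → impulse response h = [1, 0, 0, 0.25] (1 at lag 0, 0.25 at lag 3). Output y[n] = x[n] + 0.25·x[n - 3] (with x[n] = 0 outside 0..4): y[0] = 3 + 0.25×0 = 3; y[1] = 6 + 0.25×0 = 6; y[2] = 2 + 0.25×0 = 2; y[3] = 4 + 0.25×3 = 4.75; y[4] = 1 + 0.25×6 = 2.5; y[5] = 0 + 0.25×2 = 0.5; y[6] = 0 + 0.25×4 = 1.0; y[7] = 0 + 0.25×1 = 0.25. So y = [3, 6, 2, 4.75, 2.5, 0.5, 1.0, 0.25]

[3, 6, 2, 4.75, 2.5, 0.5, 1.0, 0.25]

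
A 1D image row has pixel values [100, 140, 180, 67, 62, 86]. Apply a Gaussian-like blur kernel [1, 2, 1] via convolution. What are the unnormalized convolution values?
Convolve image row [100, 140, 180, 67, 62, 86] with kernel [1, 2, 1]: y[0] = 100×1 = 100; y[1] = 100×2 + 140×1 = 340; y[2] = 100×1 + 140×2 + 180×1 = 560; y[3] = 140×1 + 180×2 + 67×1 = 567; y[4] = 180×1 + 67×2 + 62×1 = 376; y[5] = 67×1 + 62×2 + 86×1 = 277; y[6] = 62×1 + 86×2 = 234; y[7] = 86×1 = 86 → [100, 340, 560, 567, 376, 277, 234, 86]. Normalization factor = sum(kernel) = 4.

[100, 340, 560, 567, 376, 277, 234, 86]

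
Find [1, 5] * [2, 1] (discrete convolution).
y[0] = 1×2 = 2; y[1] = 1×1 + 5×2 = 11; y[2] = 5×1 = 5

[2, 11, 5]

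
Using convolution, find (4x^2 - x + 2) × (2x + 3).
Ascending coefficients: a = [2, -1, 4], b = [3, 2]. c[0] = 2×3 = 6; c[1] = 2×2 + -1×3 = 1; c[2] = -1×2 + 4×3 = 10; c[3] = 4×2 = 8. Result coefficients: [6, 1, 10, 8] → 8x^3 + 10x^2 + x + 6

8x^3 + 10x^2 + x + 6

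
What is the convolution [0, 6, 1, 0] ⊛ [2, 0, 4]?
y[0] = 0×2 = 0; y[1] = 0×0 + 6×2 = 12; y[2] = 0×4 + 6×0 + 1×2 = 2; y[3] = 6×4 + 1×0 + 0×2 = 24; y[4] = 1×4 + 0×0 = 4; y[5] = 0×4 = 0

[0, 12, 2, 24, 4, 0]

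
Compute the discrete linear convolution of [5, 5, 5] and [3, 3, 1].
y[0] = 5×3 = 15; y[1] = 5×3 + 5×3 = 30; y[2] = 5×1 + 5×3 + 5×3 = 35; y[3] = 5×1 + 5×3 = 20; y[4] = 5×1 = 5

[15, 30, 35, 20, 5]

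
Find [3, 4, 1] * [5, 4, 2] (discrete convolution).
y[0] = 3×5 = 15; y[1] = 3×4 + 4×5 = 32; y[2] = 3×2 + 4×4 + 1×5 = 27; y[3] = 4×2 + 1×4 = 12; y[4] = 1×2 = 2

[15, 32, 27, 12, 2]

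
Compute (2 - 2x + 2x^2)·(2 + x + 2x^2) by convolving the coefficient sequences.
Ascending coefficients: a = [2, -2, 2], b = [2, 1, 2]. c[0] = 2×2 = 4; c[1] = 2×1 + -2×2 = -2; c[2] = 2×2 + -2×1 + 2×2 = 6; c[3] = -2×2 + 2×1 = -2; c[4] = 2×2 = 4. Result coefficients: [4, -2, 6, -2, 4] → 4 - 2x + 6x^2 - 2x^3 + 4x^4

4 - 2x + 6x^2 - 2x^3 + 4x^4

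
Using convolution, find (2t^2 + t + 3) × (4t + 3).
Ascending coefficients: a = [3, 1, 2], b = [3, 4]. c[0] = 3×3 = 9; c[1] = 3×4 + 1×3 = 15; c[2] = 1×4 + 2×3 = 10; c[3] = 2×4 = 8. Result coefficients: [9, 15, 10, 8] → 8t^3 + 10t^2 + 15t + 9

8t^3 + 10t^2 + 15t + 9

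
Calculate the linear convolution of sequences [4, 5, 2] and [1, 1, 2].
y[0] = 4×1 = 4; y[1] = 4×1 + 5×1 = 9; y[2] = 4×2 + 5×1 + 2×1 = 15; y[3] = 5×2 + 2×1 = 12; y[4] = 2×2 = 4

[4, 9, 15, 12, 4]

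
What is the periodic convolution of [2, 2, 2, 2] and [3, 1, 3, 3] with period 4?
Use y[k] = Σ_j u[j]·v[(k-j) mod 4]. y[0] = 2×3 + 2×3 + 2×3 + 2×1 = 20; y[1] = 2×1 + 2×3 + 2×3 + 2×3 = 20; y[2] = 2×3 + 2×1 + 2×3 + 2×3 = 20; y[3] = 2×3 + 2×3 + 2×1 + 2×3 = 20. Result: [20, 20, 20, 20]

[20, 20, 20, 20]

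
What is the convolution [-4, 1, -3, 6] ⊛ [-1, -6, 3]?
y[0] = -4×-1 = 4; y[1] = -4×-6 + 1×-1 = 23; y[2] = -4×3 + 1×-6 + -3×-1 = -15; y[3] = 1×3 + -3×-6 + 6×-1 = 15; y[4] = -3×3 + 6×-6 = -45; y[5] = 6×3 = 18

[4, 23, -15, 15, -45, 18]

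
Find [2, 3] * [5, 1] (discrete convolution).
y[0] = 2×5 = 10; y[1] = 2×1 + 3×5 = 17; y[2] = 3×1 = 3

[10, 17, 3]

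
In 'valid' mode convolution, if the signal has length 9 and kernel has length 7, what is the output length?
'Valid' mode counts only positions where the kernel fully overlaps the signal: m - n + 1 = 9 - 7 + 1 = 3

3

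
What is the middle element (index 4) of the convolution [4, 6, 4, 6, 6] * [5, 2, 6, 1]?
Use y[k] = Σ_i a[i]·b[k-i] at k=4. y[4] = 6×1 + 4×6 + 6×2 + 6×5 = 72

72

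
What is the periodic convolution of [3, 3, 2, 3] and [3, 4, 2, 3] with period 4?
Use y[k] = Σ_j a[j]·b[(k-j) mod 4]. y[0] = 3×3 + 3×3 + 2×2 + 3×4 = 34; y[1] = 3×4 + 3×3 + 2×3 + 3×2 = 33; y[2] = 3×2 + 3×4 + 2×3 + 3×3 = 33; y[3] = 3×3 + 3×2 + 2×4 + 3×3 = 32. Result: [34, 33, 33, 32]

[34, 33, 33, 32]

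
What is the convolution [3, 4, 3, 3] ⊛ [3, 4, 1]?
y[0] = 3×3 = 9; y[1] = 3×4 + 4×3 = 24; y[2] = 3×1 + 4×4 + 3×3 = 28; y[3] = 4×1 + 3×4 + 3×3 = 25; y[4] = 3×1 + 3×4 = 15; y[5] = 3×1 = 3

[9, 24, 28, 25, 15, 3]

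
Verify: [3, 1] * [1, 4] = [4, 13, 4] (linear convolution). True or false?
Recompute linear convolution of [3, 1] and [1, 4]: y[0] = 3×1 = 3; y[1] = 3×4 + 1×1 = 13; y[2] = 1×4 = 4 → [3, 13, 4]. Compare to given [4, 13, 4]: they differ at index 0: given 4, correct 3, so answer: No

No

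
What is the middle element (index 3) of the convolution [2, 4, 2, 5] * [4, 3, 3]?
Use y[k] = Σ_i a[i]·b[k-i] at k=3. y[3] = 4×3 + 2×3 + 5×4 = 38

38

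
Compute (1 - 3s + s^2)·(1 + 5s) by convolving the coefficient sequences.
Ascending coefficients: a = [1, -3, 1], b = [1, 5]. c[0] = 1×1 = 1; c[1] = 1×5 + -3×1 = 2; c[2] = -3×5 + 1×1 = -14; c[3] = 1×5 = 5. Result coefficients: [1, 2, -14, 5] → 1 + 2s - 14s^2 + 5s^3

1 + 2s - 14s^2 + 5s^3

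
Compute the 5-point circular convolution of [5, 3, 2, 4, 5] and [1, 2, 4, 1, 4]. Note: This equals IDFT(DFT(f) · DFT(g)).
Either evaluate y[k] = Σ_j f[j]·g[(k-j) mod 5] directly, or use IDFT(DFT(f) · DFT(g)). y[0] = 5×1 + 3×4 + 2×1 + 4×4 + 5×2 = 45; y[1] = 5×2 + 3×1 + 2×4 + 4×1 + 5×4 = 45; y[2] = 5×4 + 3×2 + 2×1 + 4×4 + 5×1 = 49; y[3] = 5×1 + 3×4 + 2×2 + 4×1 + 5×4 = 45; y[4] = 5×4 + 3×1 + 2×4 + 4×2 + 5×1 = 44. Result: [45, 45, 49, 45, 44]

[45, 45, 49, 45, 44]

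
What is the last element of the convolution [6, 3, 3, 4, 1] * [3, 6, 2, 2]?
Use y[k] = Σ_i a[i]·b[k-i] at k=7. y[7] = 1×2 = 2

2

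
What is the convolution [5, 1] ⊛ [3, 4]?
y[0] = 5×3 = 15; y[1] = 5×4 + 1×3 = 23; y[2] = 1×4 = 4

[15, 23, 4]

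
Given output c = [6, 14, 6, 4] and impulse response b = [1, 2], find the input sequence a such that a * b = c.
Deconvolve c=[6, 14, 6, 4] by b=[1, 2]. Since b[0]=1, solve forward: a[0] = c[0] / 1 = 6; a[1] = (c[1] - 6×2) / 1 = 2; a[2] = (c[2] - 2×2) / 1 = 2. So a = [6, 2, 2]. Check by forward convolution: c[0] = 6×1 = 6; c[1] = 6×2 + 2×1 = 14; c[2] = 2×2 + 2×1 = 6; c[3] = 2×2 = 4

[6, 2, 2]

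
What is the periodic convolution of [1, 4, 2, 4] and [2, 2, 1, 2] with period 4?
Use y[k] = Σ_j s[j]·t[(k-j) mod 4]. y[0] = 1×2 + 4×2 + 2×1 + 4×2 = 20; y[1] = 1×2 + 4×2 + 2×2 + 4×1 = 18; y[2] = 1×1 + 4×2 + 2×2 + 4×2 = 21; y[3] = 1×2 + 4×1 + 2×2 + 4×2 = 18. Result: [20, 18, 21, 18]

[20, 18, 21, 18]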